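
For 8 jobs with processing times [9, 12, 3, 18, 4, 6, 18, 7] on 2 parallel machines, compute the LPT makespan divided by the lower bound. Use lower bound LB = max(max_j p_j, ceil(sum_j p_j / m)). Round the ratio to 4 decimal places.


LPT order: [18, 18, 12, 9, 7, 6, 4, 3]
Machine loads after assignment: [39, 38]
LPT makespan = 39
Lower bound = max(max_job, ceil(total/2)) = max(18, 39) = 39
Ratio = 39 / 39 = 1.0

1.0


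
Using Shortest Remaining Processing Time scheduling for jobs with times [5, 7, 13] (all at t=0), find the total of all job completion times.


Since all jobs arrive at t=0, SRPT equals SPT ordering.
SPT order: [5, 7, 13]
Completion times:
  Job 1: p=5, C=5
  Job 2: p=7, C=12
  Job 3: p=13, C=25
Total completion time = 5 + 12 + 25 = 42

42


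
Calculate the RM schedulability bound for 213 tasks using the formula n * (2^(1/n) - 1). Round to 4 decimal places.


Compute 2^(1/213) = 1.0032595128
Subtract 1: 1.0032595128 - 1 = 0.0032595128
Multiply by n: 213 * 0.0032595128 = 0.6942762264
Round to 4 dp: 0.6943

0.6943


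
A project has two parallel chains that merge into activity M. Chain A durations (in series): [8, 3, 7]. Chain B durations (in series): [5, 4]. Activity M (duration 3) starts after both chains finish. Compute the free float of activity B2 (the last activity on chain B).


ES(B2) = sum of predecessors on chain B = 5
EF(B2) = ES + duration = 5 + 4 = 9
Successor of B2 is M. ES(M) = max(sum(A), sum(B)) = max(18, 9) = 18
Free float = ES(successor) - EF(current) = 18 - 9 = 9

9


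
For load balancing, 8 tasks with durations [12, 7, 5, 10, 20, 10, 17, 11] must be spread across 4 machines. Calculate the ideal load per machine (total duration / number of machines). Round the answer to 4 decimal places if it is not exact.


Total processing time = 12 + 7 + 5 + 10 + 20 + 10 + 17 + 11 = 92
Number of machines = 4
Ideal balanced load = 92 / 4 = 23.0

23.0


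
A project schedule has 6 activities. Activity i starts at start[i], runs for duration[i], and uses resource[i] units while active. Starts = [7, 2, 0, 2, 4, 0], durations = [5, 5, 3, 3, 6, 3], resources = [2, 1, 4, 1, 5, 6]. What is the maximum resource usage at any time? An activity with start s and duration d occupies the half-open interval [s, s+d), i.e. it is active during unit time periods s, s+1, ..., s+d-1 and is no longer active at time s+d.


Each activity i is active on [start_i, start_i + duration_i).
Compute total resource usage per time slot:
  t=0: active resources = [4, 6], total = 10
  t=1: active resources = [4, 6], total = 10
  t=2: active resources = [1, 4, 1, 6], total = 12
  t=3: active resources = [1, 1], total = 2
  t=4: active resources = [1, 1, 5], total = 7
  t=5: active resources = [1, 5], total = 6
  t=6: active resources = [1, 5], total = 6
  t=7: active resources = [2, 5], total = 7
  t=8: active resources = [2, 5], total = 7
  t=9: active resources = [2, 5], total = 7
  t=10: active resources = [2], total = 2
  t=11: active resources = [2], total = 2
Peak resource demand = 12

12


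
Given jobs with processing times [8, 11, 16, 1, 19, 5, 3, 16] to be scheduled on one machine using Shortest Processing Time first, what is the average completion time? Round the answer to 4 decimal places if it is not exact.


Sort jobs by processing time (SPT order): [1, 3, 5, 8, 11, 16, 16, 19]
Compute completion times sequentially:
  Job 1: processing = 1, completes at 1
  Job 2: processing = 3, completes at 4
  Job 3: processing = 5, completes at 9
  Job 4: processing = 8, completes at 17
  Job 5: processing = 11, completes at 28
  Job 6: processing = 16, completes at 44
  Job 7: processing = 16, completes at 60
  Job 8: processing = 19, completes at 79
Sum of completion times = 242
Average completion time = 242/8 = 30.25

30.25


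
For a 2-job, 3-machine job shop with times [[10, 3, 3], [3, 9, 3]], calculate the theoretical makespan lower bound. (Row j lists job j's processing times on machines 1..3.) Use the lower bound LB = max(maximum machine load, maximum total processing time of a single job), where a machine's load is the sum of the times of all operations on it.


Machine loads:
  Machine 1: 10 + 3 = 13
  Machine 2: 3 + 9 = 12
  Machine 3: 3 + 3 = 6
Max machine load = 13
Job totals:
  Job 1: 16
  Job 2: 15
Max job total = 16
Lower bound = max(13, 16) = 16

16


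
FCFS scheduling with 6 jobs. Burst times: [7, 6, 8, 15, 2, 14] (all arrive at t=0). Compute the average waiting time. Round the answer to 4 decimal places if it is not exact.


FCFS order (as given): [7, 6, 8, 15, 2, 14]
Waiting times:
  Job 1: wait = 0
  Job 2: wait = 7
  Job 3: wait = 13
  Job 4: wait = 21
  Job 5: wait = 36
  Job 6: wait = 38
Sum of waiting times = 115
Average waiting time = 115/6 = 19.1667

19.1667


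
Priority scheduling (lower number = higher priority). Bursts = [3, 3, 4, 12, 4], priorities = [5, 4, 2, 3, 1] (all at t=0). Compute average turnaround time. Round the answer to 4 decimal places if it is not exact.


Sort by priority (ascending = highest first):
Order: [(1, 4), (2, 4), (3, 12), (4, 3), (5, 3)]
Completion times:
  Priority 1, burst=4, C=4
  Priority 2, burst=4, C=8
  Priority 3, burst=12, C=20
  Priority 4, burst=3, C=23
  Priority 5, burst=3, C=26
Average turnaround = 81/5 = 16.2

16.2


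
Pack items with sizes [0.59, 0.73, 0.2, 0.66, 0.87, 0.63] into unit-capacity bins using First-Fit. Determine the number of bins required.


Place items sequentially using First-Fit:
  Item 0.59 -> new Bin 1
  Item 0.73 -> new Bin 2
  Item 0.2 -> Bin 1 (now 0.79)
  Item 0.66 -> new Bin 3
  Item 0.87 -> new Bin 4
  Item 0.63 -> new Bin 5
Total bins used = 5

5


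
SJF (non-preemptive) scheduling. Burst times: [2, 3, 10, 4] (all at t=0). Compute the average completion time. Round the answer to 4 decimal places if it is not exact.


SJF order (ascending): [2, 3, 4, 10]
Completion times:
  Job 1: burst=2, C=2
  Job 2: burst=3, C=5
  Job 3: burst=4, C=9
  Job 4: burst=10, C=19
Average completion = 35/4 = 8.75

8.75


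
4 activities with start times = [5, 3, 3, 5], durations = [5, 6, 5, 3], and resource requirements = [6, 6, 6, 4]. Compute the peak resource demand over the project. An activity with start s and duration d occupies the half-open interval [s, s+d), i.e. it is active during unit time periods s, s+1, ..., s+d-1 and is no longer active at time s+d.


Each activity i is active on [start_i, start_i + duration_i).
Compute total resource usage per time slot:
  t=0: active resources = [], total = 0
  t=1: active resources = [], total = 0
  t=2: active resources = [], total = 0
  t=3: active resources = [6, 6], total = 12
  t=4: active resources = [6, 6], total = 12
  t=5: active resources = [6, 6, 6, 4], total = 22
  t=6: active resources = [6, 6, 6, 4], total = 22
  t=7: active resources = [6, 6, 6, 4], total = 22
  t=8: active resources = [6, 6], total = 12
  t=9: active resources = [6], total = 6
Peak resource demand = 22

22


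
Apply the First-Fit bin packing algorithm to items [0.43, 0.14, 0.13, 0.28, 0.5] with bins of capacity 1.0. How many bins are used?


Place items sequentially using First-Fit:
  Item 0.43 -> new Bin 1
  Item 0.14 -> Bin 1 (now 0.57)
  Item 0.13 -> Bin 1 (now 0.7)
  Item 0.28 -> Bin 1 (now 0.98)
  Item 0.5 -> new Bin 2
Total bins used = 2

2


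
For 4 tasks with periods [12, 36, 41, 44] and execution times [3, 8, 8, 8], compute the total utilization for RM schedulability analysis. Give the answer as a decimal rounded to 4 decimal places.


Compute individual utilizations (exact fractions):
  Task 1: C/T = 3/12 = 1/4 (approx. 0.25)
  Task 2: C/T = 8/36 = 2/9 (approx. 0.2222)
  Task 3: C/T = 8/41 (approx. 0.1951)
  Task 4: C/T = 8/44 = 2/11 (approx. 0.1818)
Total utilization U = 1/4 + 2/9 + 8/41 + 2/11 = 13787/16236
Rounded to 4 decimal places: U = 0.8492
RM (Liu & Layland) bound for 4 tasks = 0.756828; compare with U = 13787/16236 (approx. 0.849162)
bound < U <= 1, so the RM sufficient condition is not met (inconclusive; an exact test such as response-time analysis is needed).

0.8492


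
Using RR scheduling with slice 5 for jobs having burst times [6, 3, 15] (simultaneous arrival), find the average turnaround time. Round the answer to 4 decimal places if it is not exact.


Time quantum = 5
Execution trace:
  J1 runs 5 units, time = 5
  J2 runs 3 units, time = 8
  J3 runs 5 units, time = 13
  J1 runs 1 units, time = 14
  J3 runs 5 units, time = 19
  J3 runs 5 units, time = 24
Finish times: [14, 8, 24]
Average turnaround = 46/3 = 15.3333

15.3333


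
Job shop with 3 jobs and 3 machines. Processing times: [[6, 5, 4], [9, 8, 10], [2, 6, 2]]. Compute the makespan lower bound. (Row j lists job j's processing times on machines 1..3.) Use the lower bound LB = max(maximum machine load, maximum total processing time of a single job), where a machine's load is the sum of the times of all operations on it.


Machine loads:
  Machine 1: 6 + 9 + 2 = 17
  Machine 2: 5 + 8 + 6 = 19
  Machine 3: 4 + 10 + 2 = 16
Max machine load = 19
Job totals:
  Job 1: 15
  Job 2: 27
  Job 3: 10
Max job total = 27
Lower bound = max(19, 27) = 27

27


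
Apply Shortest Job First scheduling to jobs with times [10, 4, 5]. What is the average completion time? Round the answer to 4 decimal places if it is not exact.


SJF order (ascending): [4, 5, 10]
Completion times:
  Job 1: burst=4, C=4
  Job 2: burst=5, C=9
  Job 3: burst=10, C=19
Average completion = 32/3 = 10.6667

10.6667


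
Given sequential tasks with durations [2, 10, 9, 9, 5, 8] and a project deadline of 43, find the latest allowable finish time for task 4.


LF(activity 4) = deadline - sum of successor durations
Successors: activities 5 through 6 with durations [5, 8]
Sum of successor durations = 13
LF = 43 - 13 = 30

30


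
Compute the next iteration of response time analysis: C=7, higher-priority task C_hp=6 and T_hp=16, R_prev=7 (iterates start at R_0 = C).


R_next = C + ceil(R_prev / T_hp) * C_hp
ceil(7 / 16) = ceil(0.4375) = 1
Interference = 1 * 6 = 6
R_next = 7 + 6 = 13

13


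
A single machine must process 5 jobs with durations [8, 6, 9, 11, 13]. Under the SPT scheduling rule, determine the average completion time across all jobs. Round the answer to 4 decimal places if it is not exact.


Sort jobs by processing time (SPT order): [6, 8, 9, 11, 13]
Compute completion times sequentially:
  Job 1: processing = 6, completes at 6
  Job 2: processing = 8, completes at 14
  Job 3: processing = 9, completes at 23
  Job 4: processing = 11, completes at 34
  Job 5: processing = 13, completes at 47
Sum of completion times = 124
Average completion time = 124/5 = 24.8

24.8


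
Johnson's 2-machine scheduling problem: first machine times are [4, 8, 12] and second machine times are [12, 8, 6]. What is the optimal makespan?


Apply Johnson's rule:
  Group 1 (a <= b): [(1, 4, 12), (2, 8, 8)]
  Group 2 (a > b): [(3, 12, 6)]
Optimal job order: [1, 2, 3]
Schedule:
  Job 1: M1 done at 4, M2 done at 16
  Job 2: M1 done at 12, M2 done at 24
  Job 3: M1 done at 24, M2 done at 30
Makespan = 30

30


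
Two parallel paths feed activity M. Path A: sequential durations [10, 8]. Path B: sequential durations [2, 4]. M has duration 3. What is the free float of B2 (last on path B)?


ES(B2) = sum of predecessors on chain B = 2
EF(B2) = ES + duration = 2 + 4 = 6
Successor of B2 is M. ES(M) = max(sum(A), sum(B)) = max(18, 6) = 18
Free float = ES(successor) - EF(current) = 18 - 6 = 12

12


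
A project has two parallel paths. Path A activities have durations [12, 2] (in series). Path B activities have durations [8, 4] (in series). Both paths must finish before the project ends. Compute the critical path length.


Path A total = 12 + 2 = 14
Path B total = 8 + 4 = 12
Critical path = longest path = max(14, 12) = 14

14


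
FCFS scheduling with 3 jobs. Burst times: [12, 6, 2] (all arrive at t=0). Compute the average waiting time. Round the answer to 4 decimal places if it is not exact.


FCFS order (as given): [12, 6, 2]
Waiting times:
  Job 1: wait = 0
  Job 2: wait = 12
  Job 3: wait = 18
Sum of waiting times = 30
Average waiting time = 30/3 = 10.0

10.0


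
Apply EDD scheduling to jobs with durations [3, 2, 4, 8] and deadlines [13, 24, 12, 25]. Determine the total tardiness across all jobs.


Sort by due date (EDD order): [(4, 12), (3, 13), (2, 24), (8, 25)]
Compute completion times and tardiness:
  Job 1: p=4, d=12, C=4, tardiness=max(0,4-12)=0
  Job 2: p=3, d=13, C=7, tardiness=max(0,7-13)=0
  Job 3: p=2, d=24, C=9, tardiness=max(0,9-24)=0
  Job 4: p=8, d=25, C=17, tardiness=max(0,17-25)=0
Total tardiness = 0

0


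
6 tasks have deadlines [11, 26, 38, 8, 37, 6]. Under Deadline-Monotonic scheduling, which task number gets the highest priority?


Sort tasks by relative deadline (ascending):
  Task 6: deadline = 6
  Task 4: deadline = 8
  Task 1: deadline = 11
  Task 2: deadline = 26
  Task 5: deadline = 37
  Task 3: deadline = 38
Priority order (highest first): [6, 4, 1, 2, 5, 3]
Highest priority task = 6

6


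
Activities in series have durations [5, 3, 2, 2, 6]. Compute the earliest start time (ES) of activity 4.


Activity 4 starts after activities 1 through 3 complete.
Predecessor durations: [5, 3, 2]
ES = 5 + 3 + 2 = 10

10


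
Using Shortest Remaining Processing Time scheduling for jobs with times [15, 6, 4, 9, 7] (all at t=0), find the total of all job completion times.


Since all jobs arrive at t=0, SRPT equals SPT ordering.
SPT order: [4, 6, 7, 9, 15]
Completion times:
  Job 1: p=4, C=4
  Job 2: p=6, C=10
  Job 3: p=7, C=17
  Job 4: p=9, C=26
  Job 5: p=15, C=41
Total completion time = 4 + 10 + 17 + 26 + 41 = 98

98


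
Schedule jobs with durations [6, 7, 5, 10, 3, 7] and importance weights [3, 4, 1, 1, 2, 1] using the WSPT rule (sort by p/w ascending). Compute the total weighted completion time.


Compute p/w ratios and sort ascending (WSPT): [(3, 2), (7, 4), (6, 3), (5, 1), (7, 1), (10, 1)]
Compute weighted completion times:
  Job (p=3,w=2): C=3, w*C=2*3=6
  Job (p=7,w=4): C=10, w*C=4*10=40
  Job (p=6,w=3): C=16, w*C=3*16=48
  Job (p=5,w=1): C=21, w*C=1*21=21
  Job (p=7,w=1): C=28, w*C=1*28=28
  Job (p=10,w=1): C=38, w*C=1*38=38
Total weighted completion time = 181

181


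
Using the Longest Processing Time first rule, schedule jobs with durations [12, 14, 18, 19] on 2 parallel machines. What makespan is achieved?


Sort jobs in decreasing order (LPT): [19, 18, 14, 12]
Assign each job to the least loaded machine:
  Machine 1: jobs [19, 12], load = 31
  Machine 2: jobs [18, 14], load = 32
Makespan = max load = 32

32


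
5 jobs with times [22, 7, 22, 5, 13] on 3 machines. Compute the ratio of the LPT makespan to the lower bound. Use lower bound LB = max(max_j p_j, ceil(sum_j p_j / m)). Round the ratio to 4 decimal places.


LPT order: [22, 22, 13, 7, 5]
Machine loads after assignment: [22, 22, 25]
LPT makespan = 25
Lower bound = max(max_job, ceil(total/3)) = max(22, 23) = 23
Ratio = 25 / 23 = 1.087

1.087


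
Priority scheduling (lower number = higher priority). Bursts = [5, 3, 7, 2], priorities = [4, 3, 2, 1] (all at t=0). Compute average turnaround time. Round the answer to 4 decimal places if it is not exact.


Sort by priority (ascending = highest first):
Order: [(1, 2), (2, 7), (3, 3), (4, 5)]
Completion times:
  Priority 1, burst=2, C=2
  Priority 2, burst=7, C=9
  Priority 3, burst=3, C=12
  Priority 4, burst=5, C=17
Average turnaround = 40/4 = 10.0

10.0


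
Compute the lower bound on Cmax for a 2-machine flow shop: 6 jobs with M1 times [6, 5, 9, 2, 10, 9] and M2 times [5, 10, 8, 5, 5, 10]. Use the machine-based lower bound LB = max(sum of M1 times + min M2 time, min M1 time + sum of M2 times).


LB1 = sum(M1 times) + min(M2 times) = 41 + 5 = 46
LB2 = min(M1 times) + sum(M2 times) = 2 + 43 = 45
Lower bound = max(LB1, LB2) = max(46, 45) = 46

46


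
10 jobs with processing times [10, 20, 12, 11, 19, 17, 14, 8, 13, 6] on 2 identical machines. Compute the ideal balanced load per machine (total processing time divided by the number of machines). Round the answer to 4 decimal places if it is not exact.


Total processing time = 10 + 20 + 12 + 11 + 19 + 17 + 14 + 8 + 13 + 6 = 130
Number of machines = 2
Ideal balanced load = 130 / 2 = 65.0

65.0


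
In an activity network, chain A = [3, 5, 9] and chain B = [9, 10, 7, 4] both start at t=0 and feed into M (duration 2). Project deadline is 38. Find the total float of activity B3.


Forward pass: ES(B3) = sum of predecessors on chain B = 19
EF = ES + duration = 19 + 7 = 26
Backward pass: LF(M) = deadline = 38; LS(M) = 38 - 2 = 36
LF(B3) = LS(M) - sum(successors on chain B) = 36 - 4 = 32
LS = LF - duration = 32 - 7 = 25
Total float = LS - ES = 25 - 19 = 6

6


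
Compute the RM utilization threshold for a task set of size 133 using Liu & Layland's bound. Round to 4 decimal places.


Compute 2^(1/133) = 1.0052252371
Subtract 1: 1.0052252371 - 1 = 0.0052252371
Multiply by n: 133 * 0.0052252371 = 0.6949565343
Round to 4 dp: 0.6950

0.6950


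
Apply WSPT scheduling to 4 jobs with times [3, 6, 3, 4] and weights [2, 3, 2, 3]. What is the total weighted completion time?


Compute p/w ratios and sort ascending (WSPT): [(4, 3), (3, 2), (3, 2), (6, 3)]
Compute weighted completion times:
  Job (p=4,w=3): C=4, w*C=3*4=12
  Job (p=3,w=2): C=7, w*C=2*7=14
  Job (p=3,w=2): C=10, w*C=2*10=20
  Job (p=6,w=3): C=16, w*C=3*16=48
Total weighted completion time = 94

94


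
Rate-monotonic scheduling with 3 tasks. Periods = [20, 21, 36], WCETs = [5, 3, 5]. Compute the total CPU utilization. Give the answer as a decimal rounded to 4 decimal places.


Compute individual utilizations (exact fractions):
  Task 1: C/T = 5/20 = 1/4 (approx. 0.25)
  Task 2: C/T = 3/21 = 1/7 (approx. 0.1429)
  Task 3: C/T = 5/36 (approx. 0.1389)
Total utilization U = 1/4 + 1/7 + 5/36 = 67/126
Rounded to 4 decimal places: U = 0.5317
RM (Liu & Layland) bound for 3 tasks = 0.779763; compare with U = 67/126 (approx. 0.531746)
U <= bound, so schedulable by RM sufficient condition.

0.5317


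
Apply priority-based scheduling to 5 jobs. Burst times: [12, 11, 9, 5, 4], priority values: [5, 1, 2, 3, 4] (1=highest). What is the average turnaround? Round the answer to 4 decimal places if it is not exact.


Sort by priority (ascending = highest first):
Order: [(1, 11), (2, 9), (3, 5), (4, 4), (5, 12)]
Completion times:
  Priority 1, burst=11, C=11
  Priority 2, burst=9, C=20
  Priority 3, burst=5, C=25
  Priority 4, burst=4, C=29
  Priority 5, burst=12, C=41
Average turnaround = 126/5 = 25.2

25.2


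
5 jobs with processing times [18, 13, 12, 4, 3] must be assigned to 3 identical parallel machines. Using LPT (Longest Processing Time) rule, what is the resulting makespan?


Sort jobs in decreasing order (LPT): [18, 13, 12, 4, 3]
Assign each job to the least loaded machine:
  Machine 1: jobs [18], load = 18
  Machine 2: jobs [13, 3], load = 16
  Machine 3: jobs [12, 4], load = 16
Makespan = max load = 18

18


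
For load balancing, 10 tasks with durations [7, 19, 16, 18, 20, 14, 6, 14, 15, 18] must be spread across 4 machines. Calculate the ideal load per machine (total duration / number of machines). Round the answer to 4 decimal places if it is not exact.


Total processing time = 7 + 19 + 16 + 18 + 20 + 14 + 6 + 14 + 15 + 18 = 147
Number of machines = 4
Ideal balanced load = 147 / 4 = 36.75

36.75


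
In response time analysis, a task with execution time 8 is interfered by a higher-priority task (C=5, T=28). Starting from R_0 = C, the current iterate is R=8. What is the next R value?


R_next = C + ceil(R_prev / T_hp) * C_hp
ceil(8 / 28) = ceil(0.2857) = 1
Interference = 1 * 5 = 5
R_next = 8 + 5 = 13

13


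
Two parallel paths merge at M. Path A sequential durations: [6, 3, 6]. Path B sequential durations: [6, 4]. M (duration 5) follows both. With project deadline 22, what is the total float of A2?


Forward pass: ES(A2) = sum of predecessors on chain A = 6
EF = ES + duration = 6 + 3 = 9
Backward pass: LF(M) = deadline = 22; LS(M) = 22 - 5 = 17
LF(A2) = LS(M) - sum(successors on chain A) = 17 - 6 = 11
LS = LF - duration = 11 - 3 = 8
Total float = LS - ES = 8 - 6 = 2

2


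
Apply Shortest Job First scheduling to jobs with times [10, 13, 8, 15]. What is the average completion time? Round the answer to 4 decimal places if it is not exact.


SJF order (ascending): [8, 10, 13, 15]
Completion times:
  Job 1: burst=8, C=8
  Job 2: burst=10, C=18
  Job 3: burst=13, C=31
  Job 4: burst=15, C=46
Average completion = 103/4 = 25.75

25.75


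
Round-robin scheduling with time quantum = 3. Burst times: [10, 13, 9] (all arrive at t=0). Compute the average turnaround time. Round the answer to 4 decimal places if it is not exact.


Time quantum = 3
Execution trace:
  J1 runs 3 units, time = 3
  J2 runs 3 units, time = 6
  J3 runs 3 units, time = 9
  J1 runs 3 units, time = 12
  J2 runs 3 units, time = 15
  J3 runs 3 units, time = 18
  J1 runs 3 units, time = 21
  J2 runs 3 units, time = 24
  J3 runs 3 units, time = 27
  J1 runs 1 units, time = 28
  J2 runs 3 units, time = 31
  J2 runs 1 units, time = 32
Finish times: [28, 32, 27]
Average turnaround = 87/3 = 29.0

29.0


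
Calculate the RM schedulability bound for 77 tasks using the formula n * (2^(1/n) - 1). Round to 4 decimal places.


Compute 2^(1/77) = 1.0090425505
Subtract 1: 1.0090425505 - 1 = 0.0090425505
Multiply by n: 77 * 0.0090425505 = 0.6962763885
Round to 4 dp: 0.6963

0.6963


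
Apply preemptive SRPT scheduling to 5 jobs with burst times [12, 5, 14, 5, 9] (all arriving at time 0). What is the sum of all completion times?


Since all jobs arrive at t=0, SRPT equals SPT ordering.
SPT order: [5, 5, 9, 12, 14]
Completion times:
  Job 1: p=5, C=5
  Job 2: p=5, C=10
  Job 3: p=9, C=19
  Job 4: p=12, C=31
  Job 5: p=14, C=45
Total completion time = 5 + 10 + 19 + 31 + 45 = 110

110


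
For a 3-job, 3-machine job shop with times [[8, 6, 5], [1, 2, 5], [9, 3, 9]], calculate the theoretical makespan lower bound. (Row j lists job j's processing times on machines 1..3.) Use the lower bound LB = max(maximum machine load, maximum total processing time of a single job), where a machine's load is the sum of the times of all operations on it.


Machine loads:
  Machine 1: 8 + 1 + 9 = 18
  Machine 2: 6 + 2 + 3 = 11
  Machine 3: 5 + 5 + 9 = 19
Max machine load = 19
Job totals:
  Job 1: 19
  Job 2: 8
  Job 3: 21
Max job total = 21
Lower bound = max(19, 21) = 21

21


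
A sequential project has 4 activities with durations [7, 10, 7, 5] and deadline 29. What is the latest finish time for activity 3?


LF(activity 3) = deadline - sum of successor durations
Successors: activities 4 through 4 with durations [5]
Sum of successor durations = 5
LF = 29 - 5 = 24

24


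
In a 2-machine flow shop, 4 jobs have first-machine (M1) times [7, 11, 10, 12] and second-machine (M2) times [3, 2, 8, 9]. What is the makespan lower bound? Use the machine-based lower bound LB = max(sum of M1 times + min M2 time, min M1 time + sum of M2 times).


LB1 = sum(M1 times) + min(M2 times) = 40 + 2 = 42
LB2 = min(M1 times) + sum(M2 times) = 7 + 22 = 29
Lower bound = max(LB1, LB2) = max(42, 29) = 42

42


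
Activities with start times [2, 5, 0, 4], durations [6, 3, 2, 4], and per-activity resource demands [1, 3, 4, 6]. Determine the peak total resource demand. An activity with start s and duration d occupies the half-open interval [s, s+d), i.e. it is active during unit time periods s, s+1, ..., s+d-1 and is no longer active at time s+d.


Each activity i is active on [start_i, start_i + duration_i).
Compute total resource usage per time slot:
  t=0: active resources = [4], total = 4
  t=1: active resources = [4], total = 4
  t=2: active resources = [1], total = 1
  t=3: active resources = [1], total = 1
  t=4: active resources = [1, 6], total = 7
  t=5: active resources = [1, 3, 6], total = 10
  t=6: active resources = [1, 3, 6], total = 10
  t=7: active resources = [1, 3, 6], total = 10
Peak resource demand = 10

10


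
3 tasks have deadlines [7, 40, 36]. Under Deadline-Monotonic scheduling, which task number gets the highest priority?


Sort tasks by relative deadline (ascending):
  Task 1: deadline = 7
  Task 3: deadline = 36
  Task 2: deadline = 40
Priority order (highest first): [1, 3, 2]
Highest priority task = 1

1


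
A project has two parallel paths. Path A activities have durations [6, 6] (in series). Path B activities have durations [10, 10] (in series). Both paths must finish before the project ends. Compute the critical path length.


Path A total = 6 + 6 = 12
Path B total = 10 + 10 = 20
Critical path = longest path = max(12, 20) = 20

20


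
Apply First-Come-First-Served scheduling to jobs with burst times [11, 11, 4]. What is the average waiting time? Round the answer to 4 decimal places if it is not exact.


FCFS order (as given): [11, 11, 4]
Waiting times:
  Job 1: wait = 0
  Job 2: wait = 11
  Job 3: wait = 22
Sum of waiting times = 33
Average waiting time = 33/3 = 11.0

11.0


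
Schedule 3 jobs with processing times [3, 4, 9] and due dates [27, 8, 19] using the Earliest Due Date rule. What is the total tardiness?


Sort by due date (EDD order): [(4, 8), (9, 19), (3, 27)]
Compute completion times and tardiness:
  Job 1: p=4, d=8, C=4, tardiness=max(0,4-8)=0
  Job 2: p=9, d=19, C=13, tardiness=max(0,13-19)=0
  Job 3: p=3, d=27, C=16, tardiness=max(0,16-27)=0
Total tardiness = 0

0


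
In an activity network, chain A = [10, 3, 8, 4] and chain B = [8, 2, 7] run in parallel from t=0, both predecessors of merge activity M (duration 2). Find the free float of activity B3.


ES(B3) = sum of predecessors on chain B = 10
EF(B3) = ES + duration = 10 + 7 = 17
Successor of B3 is M. ES(M) = max(sum(A), sum(B)) = max(25, 17) = 25
Free float = ES(successor) - EF(current) = 25 - 17 = 8

8


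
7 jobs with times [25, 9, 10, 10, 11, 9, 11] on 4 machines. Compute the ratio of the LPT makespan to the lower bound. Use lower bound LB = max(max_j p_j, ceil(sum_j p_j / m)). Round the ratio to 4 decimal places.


LPT order: [25, 11, 11, 10, 10, 9, 9]
Machine loads after assignment: [25, 20, 20, 20]
LPT makespan = 25
Lower bound = max(max_job, ceil(total/4)) = max(25, 22) = 25
Ratio = 25 / 25 = 1.0

1.0


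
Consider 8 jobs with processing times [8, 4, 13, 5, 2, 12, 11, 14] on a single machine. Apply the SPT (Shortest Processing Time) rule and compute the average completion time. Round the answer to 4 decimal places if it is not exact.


Sort jobs by processing time (SPT order): [2, 4, 5, 8, 11, 12, 13, 14]
Compute completion times sequentially:
  Job 1: processing = 2, completes at 2
  Job 2: processing = 4, completes at 6
  Job 3: processing = 5, completes at 11
  Job 4: processing = 8, completes at 19
  Job 5: processing = 11, completes at 30
  Job 6: processing = 12, completes at 42
  Job 7: processing = 13, completes at 55
  Job 8: processing = 14, completes at 69
Sum of completion times = 234
Average completion time = 234/8 = 29.25

29.25


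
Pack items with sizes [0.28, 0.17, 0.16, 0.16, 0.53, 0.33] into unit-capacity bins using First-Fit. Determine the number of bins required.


Place items sequentially using First-Fit:
  Item 0.28 -> new Bin 1
  Item 0.17 -> Bin 1 (now 0.45)
  Item 0.16 -> Bin 1 (now 0.61)
  Item 0.16 -> Bin 1 (now 0.77)
  Item 0.53 -> new Bin 2
  Item 0.33 -> Bin 2 (now 0.86)
Total bins used = 2

2


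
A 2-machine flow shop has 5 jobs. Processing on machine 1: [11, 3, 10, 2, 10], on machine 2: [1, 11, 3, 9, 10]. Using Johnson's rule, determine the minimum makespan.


Apply Johnson's rule:
  Group 1 (a <= b): [(4, 2, 9), (2, 3, 11), (5, 10, 10)]
  Group 2 (a > b): [(3, 10, 3), (1, 11, 1)]
Optimal job order: [4, 2, 5, 3, 1]
Schedule:
  Job 4: M1 done at 2, M2 done at 11
  Job 2: M1 done at 5, M2 done at 22
  Job 5: M1 done at 15, M2 done at 32
  Job 3: M1 done at 25, M2 done at 35
  Job 1: M1 done at 36, M2 done at 37
Makespan = 37

37


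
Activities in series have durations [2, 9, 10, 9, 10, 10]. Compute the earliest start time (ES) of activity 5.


Activity 5 starts after activities 1 through 4 complete.
Predecessor durations: [2, 9, 10, 9]
ES = 2 + 9 + 10 + 9 = 30

30


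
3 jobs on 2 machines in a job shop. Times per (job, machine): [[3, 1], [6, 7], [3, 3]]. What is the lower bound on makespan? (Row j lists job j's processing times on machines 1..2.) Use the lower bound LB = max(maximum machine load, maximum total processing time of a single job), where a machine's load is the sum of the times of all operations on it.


Machine loads:
  Machine 1: 3 + 6 + 3 = 12
  Machine 2: 1 + 7 + 3 = 11
Max machine load = 12
Job totals:
  Job 1: 4
  Job 2: 13
  Job 3: 6
Max job total = 13
Lower bound = max(12, 13) = 13

13


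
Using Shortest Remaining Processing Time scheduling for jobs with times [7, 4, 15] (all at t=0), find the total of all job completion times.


Since all jobs arrive at t=0, SRPT equals SPT ordering.
SPT order: [4, 7, 15]
Completion times:
  Job 1: p=4, C=4
  Job 2: p=7, C=11
  Job 3: p=15, C=26
Total completion time = 4 + 11 + 26 = 41

41


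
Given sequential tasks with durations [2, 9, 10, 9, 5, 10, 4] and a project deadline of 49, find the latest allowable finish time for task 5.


LF(activity 5) = deadline - sum of successor durations
Successors: activities 6 through 7 with durations [10, 4]
Sum of successor durations = 14
LF = 49 - 14 = 35

35


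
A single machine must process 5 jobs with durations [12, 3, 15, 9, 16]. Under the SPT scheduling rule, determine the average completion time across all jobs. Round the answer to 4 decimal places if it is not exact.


Sort jobs by processing time (SPT order): [3, 9, 12, 15, 16]
Compute completion times sequentially:
  Job 1: processing = 3, completes at 3
  Job 2: processing = 9, completes at 12
  Job 3: processing = 12, completes at 24
  Job 4: processing = 15, completes at 39
  Job 5: processing = 16, completes at 55
Sum of completion times = 133
Average completion time = 133/5 = 26.6

26.6


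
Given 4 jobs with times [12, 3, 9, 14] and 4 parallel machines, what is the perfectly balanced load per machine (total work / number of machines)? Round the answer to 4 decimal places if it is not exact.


Total processing time = 12 + 3 + 9 + 14 = 38
Number of machines = 4
Ideal balanced load = 38 / 4 = 9.5

9.5


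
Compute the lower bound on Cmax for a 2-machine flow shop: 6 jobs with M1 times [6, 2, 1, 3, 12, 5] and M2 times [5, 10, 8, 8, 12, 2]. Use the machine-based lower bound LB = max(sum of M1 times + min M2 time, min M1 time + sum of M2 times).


LB1 = sum(M1 times) + min(M2 times) = 29 + 2 = 31
LB2 = min(M1 times) + sum(M2 times) = 1 + 45 = 46
Lower bound = max(LB1, LB2) = max(31, 46) = 46

46


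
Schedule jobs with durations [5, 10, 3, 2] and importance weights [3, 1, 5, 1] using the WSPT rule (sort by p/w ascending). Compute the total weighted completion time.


Compute p/w ratios and sort ascending (WSPT): [(3, 5), (5, 3), (2, 1), (10, 1)]
Compute weighted completion times:
  Job (p=3,w=5): C=3, w*C=5*3=15
  Job (p=5,w=3): C=8, w*C=3*8=24
  Job (p=2,w=1): C=10, w*C=1*10=10
  Job (p=10,w=1): C=20, w*C=1*20=20
Total weighted completion time = 69

69


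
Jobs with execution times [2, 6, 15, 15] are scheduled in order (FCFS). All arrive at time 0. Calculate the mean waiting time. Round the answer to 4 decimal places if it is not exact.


FCFS order (as given): [2, 6, 15, 15]
Waiting times:
  Job 1: wait = 0
  Job 2: wait = 2
  Job 3: wait = 8
  Job 4: wait = 23
Sum of waiting times = 33
Average waiting time = 33/4 = 8.25

8.25


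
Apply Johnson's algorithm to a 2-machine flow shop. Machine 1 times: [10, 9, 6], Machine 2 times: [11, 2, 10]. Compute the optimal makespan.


Apply Johnson's rule:
  Group 1 (a <= b): [(3, 6, 10), (1, 10, 11)]
  Group 2 (a > b): [(2, 9, 2)]
Optimal job order: [3, 1, 2]
Schedule:
  Job 3: M1 done at 6, M2 done at 16
  Job 1: M1 done at 16, M2 done at 27
  Job 2: M1 done at 25, M2 done at 29
Makespan = 29

29


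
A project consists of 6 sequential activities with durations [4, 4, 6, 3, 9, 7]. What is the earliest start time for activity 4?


Activity 4 starts after activities 1 through 3 complete.
Predecessor durations: [4, 4, 6]
ES = 4 + 4 + 6 = 14

14


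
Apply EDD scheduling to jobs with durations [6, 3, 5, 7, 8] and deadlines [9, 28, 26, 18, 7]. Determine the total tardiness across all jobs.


Sort by due date (EDD order): [(8, 7), (6, 9), (7, 18), (5, 26), (3, 28)]
Compute completion times and tardiness:
  Job 1: p=8, d=7, C=8, tardiness=max(0,8-7)=1
  Job 2: p=6, d=9, C=14, tardiness=max(0,14-9)=5
  Job 3: p=7, d=18, C=21, tardiness=max(0,21-18)=3
  Job 4: p=5, d=26, C=26, tardiness=max(0,26-26)=0
  Job 5: p=3, d=28, C=29, tardiness=max(0,29-28)=1
Total tardiness = 10

10


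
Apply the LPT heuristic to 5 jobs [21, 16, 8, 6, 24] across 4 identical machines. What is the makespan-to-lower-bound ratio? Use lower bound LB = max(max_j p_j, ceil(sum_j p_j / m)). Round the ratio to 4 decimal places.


LPT order: [24, 21, 16, 8, 6]
Machine loads after assignment: [24, 21, 16, 14]
LPT makespan = 24
Lower bound = max(max_job, ceil(total/4)) = max(24, 19) = 24
Ratio = 24 / 24 = 1.0

1.0


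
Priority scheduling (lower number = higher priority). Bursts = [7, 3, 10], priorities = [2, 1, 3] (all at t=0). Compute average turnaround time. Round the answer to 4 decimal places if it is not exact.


Sort by priority (ascending = highest first):
Order: [(1, 3), (2, 7), (3, 10)]
Completion times:
  Priority 1, burst=3, C=3
  Priority 2, burst=7, C=10
  Priority 3, burst=10, C=20
Average turnaround = 33/3 = 11.0

11.0


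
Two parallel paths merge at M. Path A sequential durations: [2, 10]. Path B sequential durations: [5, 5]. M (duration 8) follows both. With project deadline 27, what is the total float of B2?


Forward pass: ES(B2) = sum of predecessors on chain B = 5
EF = ES + duration = 5 + 5 = 10
Backward pass: LF(M) = deadline = 27; LS(M) = 27 - 8 = 19
LF(B2) = LS(M) - sum(successors on chain B) = 19 - 0 = 19
LS = LF - duration = 19 - 5 = 14
Total float = LS - ES = 14 - 5 = 9

9


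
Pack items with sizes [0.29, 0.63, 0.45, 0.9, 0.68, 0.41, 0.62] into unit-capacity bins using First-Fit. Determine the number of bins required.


Place items sequentially using First-Fit:
  Item 0.29 -> new Bin 1
  Item 0.63 -> Bin 1 (now 0.92)
  Item 0.45 -> new Bin 2
  Item 0.9 -> new Bin 3
  Item 0.68 -> new Bin 4
  Item 0.41 -> Bin 2 (now 0.86)
  Item 0.62 -> new Bin 5
Total bins used = 5

5


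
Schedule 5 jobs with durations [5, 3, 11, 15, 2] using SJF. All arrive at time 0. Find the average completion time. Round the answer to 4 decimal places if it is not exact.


SJF order (ascending): [2, 3, 5, 11, 15]
Completion times:
  Job 1: burst=2, C=2
  Job 2: burst=3, C=5
  Job 3: burst=5, C=10
  Job 4: burst=11, C=21
  Job 5: burst=15, C=36
Average completion = 74/5 = 14.8

14.8


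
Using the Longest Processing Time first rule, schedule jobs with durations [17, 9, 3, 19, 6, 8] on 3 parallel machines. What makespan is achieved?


Sort jobs in decreasing order (LPT): [19, 17, 9, 8, 6, 3]
Assign each job to the least loaded machine:
  Machine 1: jobs [19], load = 19
  Machine 2: jobs [17, 6], load = 23
  Machine 3: jobs [9, 8, 3], load = 20
Makespan = max load = 23

23


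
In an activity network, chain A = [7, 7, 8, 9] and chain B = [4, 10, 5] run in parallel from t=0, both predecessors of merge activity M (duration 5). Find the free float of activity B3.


ES(B3) = sum of predecessors on chain B = 14
EF(B3) = ES + duration = 14 + 5 = 19
Successor of B3 is M. ES(M) = max(sum(A), sum(B)) = max(31, 19) = 31
Free float = ES(successor) - EF(current) = 31 - 19 = 12

12


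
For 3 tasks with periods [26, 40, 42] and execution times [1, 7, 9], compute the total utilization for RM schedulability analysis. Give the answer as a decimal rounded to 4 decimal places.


Compute individual utilizations (exact fractions):
  Task 1: C/T = 1/26 (approx. 0.0385)
  Task 2: C/T = 7/40 (approx. 0.175)
  Task 3: C/T = 9/42 = 3/14 (approx. 0.2143)
Total utilization U = 1/26 + 7/40 + 3/14 = 1557/3640
Rounded to 4 decimal places: U = 0.4277
RM (Liu & Layland) bound for 3 tasks = 0.779763; compare with U = 1557/3640 (approx. 0.427747)
U <= bound, so schedulable by RM sufficient condition.

0.4277


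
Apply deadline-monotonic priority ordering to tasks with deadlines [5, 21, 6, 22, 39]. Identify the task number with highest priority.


Sort tasks by relative deadline (ascending):
  Task 1: deadline = 5
  Task 3: deadline = 6
  Task 2: deadline = 21
  Task 4: deadline = 22
  Task 5: deadline = 39
Priority order (highest first): [1, 3, 2, 4, 5]
Highest priority task = 1

1


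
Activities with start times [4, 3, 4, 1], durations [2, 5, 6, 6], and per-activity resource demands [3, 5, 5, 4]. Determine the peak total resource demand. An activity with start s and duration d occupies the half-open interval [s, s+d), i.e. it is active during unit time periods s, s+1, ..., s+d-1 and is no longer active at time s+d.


Each activity i is active on [start_i, start_i + duration_i).
Compute total resource usage per time slot:
  t=0: active resources = [], total = 0
  t=1: active resources = [4], total = 4
  t=2: active resources = [4], total = 4
  t=3: active resources = [5, 4], total = 9
  t=4: active resources = [3, 5, 5, 4], total = 17
  t=5: active resources = [3, 5, 5, 4], total = 17
  t=6: active resources = [5, 5, 4], total = 14
  t=7: active resources = [5, 5], total = 10
  t=8: active resources = [5], total = 5
  t=9: active resources = [5], total = 5
Peak resource demand = 17

17


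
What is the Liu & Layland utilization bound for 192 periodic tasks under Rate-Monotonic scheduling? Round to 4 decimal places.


Compute 2^(1/192) = 1.0036166660
Subtract 1: 1.0036166660 - 1 = 0.0036166660
Multiply by n: 192 * 0.0036166660 = 0.6943998720
Round to 4 dp: 0.6944

0.6944


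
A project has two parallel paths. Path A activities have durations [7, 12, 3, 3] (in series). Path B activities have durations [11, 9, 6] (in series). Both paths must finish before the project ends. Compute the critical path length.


Path A total = 7 + 12 + 3 + 3 = 25
Path B total = 11 + 9 + 6 = 26
Critical path = longest path = max(25, 26) = 26

26


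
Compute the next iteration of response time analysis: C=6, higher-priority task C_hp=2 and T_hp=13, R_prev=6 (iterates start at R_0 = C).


R_next = C + ceil(R_prev / T_hp) * C_hp
ceil(6 / 13) = ceil(0.4615) = 1
Interference = 1 * 2 = 2
R_next = 6 + 2 = 8

8


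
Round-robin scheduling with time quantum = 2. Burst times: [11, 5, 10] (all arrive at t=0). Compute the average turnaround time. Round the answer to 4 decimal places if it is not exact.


Time quantum = 2
Execution trace:
  J1 runs 2 units, time = 2
  J2 runs 2 units, time = 4
  J3 runs 2 units, time = 6
  J1 runs 2 units, time = 8
  J2 runs 2 units, time = 10
  J3 runs 2 units, time = 12
  J1 runs 2 units, time = 14
  J2 runs 1 units, time = 15
  J3 runs 2 units, time = 17
  J1 runs 2 units, time = 19
  J3 runs 2 units, time = 21
  J1 runs 2 units, time = 23
  J3 runs 2 units, time = 25
  J1 runs 1 units, time = 26
Finish times: [26, 15, 25]
Average turnaround = 66/3 = 22.0

22.0


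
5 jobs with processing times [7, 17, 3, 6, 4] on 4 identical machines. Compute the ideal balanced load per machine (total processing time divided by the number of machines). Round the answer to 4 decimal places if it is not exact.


Total processing time = 7 + 17 + 3 + 6 + 4 = 37
Number of machines = 4
Ideal balanced load = 37 / 4 = 9.25

9.25


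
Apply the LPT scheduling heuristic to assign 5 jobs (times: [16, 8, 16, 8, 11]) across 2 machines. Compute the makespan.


Sort jobs in decreasing order (LPT): [16, 16, 11, 8, 8]
Assign each job to the least loaded machine:
  Machine 1: jobs [16, 11], load = 27
  Machine 2: jobs [16, 8, 8], load = 32
Makespan = max load = 32

32


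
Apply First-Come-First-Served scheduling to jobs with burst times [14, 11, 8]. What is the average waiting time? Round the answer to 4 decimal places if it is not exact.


FCFS order (as given): [14, 11, 8]
Waiting times:
  Job 1: wait = 0
  Job 2: wait = 14
  Job 3: wait = 25
Sum of waiting times = 39
Average waiting time = 39/3 = 13.0

13.0
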